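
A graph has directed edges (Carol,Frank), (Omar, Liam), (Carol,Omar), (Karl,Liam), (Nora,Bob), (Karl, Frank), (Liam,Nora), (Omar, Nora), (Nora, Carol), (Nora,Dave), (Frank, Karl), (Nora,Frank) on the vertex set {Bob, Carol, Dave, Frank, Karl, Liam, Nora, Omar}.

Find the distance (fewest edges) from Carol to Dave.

3

Distance 0: Carol.
Distance 1: Frank, Omar.
Distance 2: Karl, Liam, Nora.
Distance 3: Bob, Dave — contains Dave.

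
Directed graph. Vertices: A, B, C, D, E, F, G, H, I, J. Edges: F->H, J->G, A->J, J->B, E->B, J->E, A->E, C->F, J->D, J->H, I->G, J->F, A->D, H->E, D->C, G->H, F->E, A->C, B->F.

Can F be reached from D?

Yes

Explore from D.
Distance 1: reach C.
Distance 2: reach F.
Found F.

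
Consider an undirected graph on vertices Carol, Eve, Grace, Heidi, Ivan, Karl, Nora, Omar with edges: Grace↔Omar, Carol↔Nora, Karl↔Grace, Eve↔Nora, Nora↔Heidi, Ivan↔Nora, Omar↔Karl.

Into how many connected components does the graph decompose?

From Carol: component {Carol, Eve, Heidi, Ivan, Nora}.
From Grace: component {Grace, Karl, Omar}.
That's 2 components.

2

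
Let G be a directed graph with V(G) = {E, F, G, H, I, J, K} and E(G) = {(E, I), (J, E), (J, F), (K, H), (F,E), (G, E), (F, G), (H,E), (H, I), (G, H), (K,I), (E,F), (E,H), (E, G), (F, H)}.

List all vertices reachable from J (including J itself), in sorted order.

Start at J.
Its neighbours: E, F.
Then their neighbours: G, H, I.
Nothing further is reachable.

E, F, G, H, I, J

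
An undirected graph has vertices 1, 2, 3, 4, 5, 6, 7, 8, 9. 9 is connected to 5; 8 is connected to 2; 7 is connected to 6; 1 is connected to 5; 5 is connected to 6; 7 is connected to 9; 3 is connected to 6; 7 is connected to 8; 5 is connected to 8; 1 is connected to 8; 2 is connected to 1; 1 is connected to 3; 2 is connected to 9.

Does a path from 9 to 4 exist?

Explore from 9.
Distance 1: reach 2, 5, 7.
Distance 2: reach 1, 6, 8.
Distance 3: reach 3.
The search is exhausted without reaching 4; it lies in a different component.

No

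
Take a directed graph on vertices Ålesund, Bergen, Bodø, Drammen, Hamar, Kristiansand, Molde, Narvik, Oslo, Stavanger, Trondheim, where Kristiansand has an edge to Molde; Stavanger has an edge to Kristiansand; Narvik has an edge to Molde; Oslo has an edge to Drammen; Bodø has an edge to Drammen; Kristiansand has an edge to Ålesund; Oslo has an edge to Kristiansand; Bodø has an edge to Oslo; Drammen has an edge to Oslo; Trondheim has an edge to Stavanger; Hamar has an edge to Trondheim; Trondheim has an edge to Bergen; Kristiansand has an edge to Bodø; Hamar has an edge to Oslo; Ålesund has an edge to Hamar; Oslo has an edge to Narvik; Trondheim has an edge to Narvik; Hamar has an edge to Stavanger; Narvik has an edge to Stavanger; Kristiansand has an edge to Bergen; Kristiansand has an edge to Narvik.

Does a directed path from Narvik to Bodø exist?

Explore from Narvik.
Distance 1: reach Molde, Stavanger.
Distance 2: reach Kristiansand.
Distance 3: reach Ålesund, Bergen, Bodø.
Found Bodø.

Yes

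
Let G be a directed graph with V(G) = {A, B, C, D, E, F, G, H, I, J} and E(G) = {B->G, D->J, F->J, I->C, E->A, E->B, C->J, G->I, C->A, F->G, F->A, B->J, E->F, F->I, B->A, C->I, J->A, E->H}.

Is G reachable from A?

A has no outgoing edges, so nothing is reachable from it.

No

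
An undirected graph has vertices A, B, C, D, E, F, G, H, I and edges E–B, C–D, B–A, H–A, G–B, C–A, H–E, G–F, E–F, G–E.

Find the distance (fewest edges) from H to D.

3

Distance 0: H.
Distance 1: A, E.
Distance 2: B, C, F, G.
Distance 3: D — contains D.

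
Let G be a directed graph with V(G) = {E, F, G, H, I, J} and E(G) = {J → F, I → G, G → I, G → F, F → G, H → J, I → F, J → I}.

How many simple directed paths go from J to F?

3

J→F
J→I→F
J→I→G→F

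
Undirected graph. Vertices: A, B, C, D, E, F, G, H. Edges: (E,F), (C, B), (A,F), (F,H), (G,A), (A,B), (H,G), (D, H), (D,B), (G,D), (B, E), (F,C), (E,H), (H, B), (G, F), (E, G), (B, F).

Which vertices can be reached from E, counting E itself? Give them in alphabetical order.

Start at E.
Its neighbours: B, F, G, H.
Then their neighbours: A, C, D.
Every vertex is now reached.

A, B, C, D, E, F, G, H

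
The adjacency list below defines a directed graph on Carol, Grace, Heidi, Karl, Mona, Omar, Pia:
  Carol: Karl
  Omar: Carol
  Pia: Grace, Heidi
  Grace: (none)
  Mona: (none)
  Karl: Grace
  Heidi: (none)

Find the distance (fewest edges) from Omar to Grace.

3

Distance 0: Omar.
Distance 1: Carol.
Distance 2: Karl.
Distance 3: Grace — contains Grace.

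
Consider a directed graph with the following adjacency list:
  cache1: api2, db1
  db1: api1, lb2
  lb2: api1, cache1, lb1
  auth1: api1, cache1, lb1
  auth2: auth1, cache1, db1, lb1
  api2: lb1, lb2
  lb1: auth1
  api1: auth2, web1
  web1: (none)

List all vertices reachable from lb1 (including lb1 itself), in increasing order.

api1, api2, auth1, auth2, cache1, db1, lb1, lb2, web1

Start at lb1.
Its neighbours: auth1.
Then their neighbours: api1, cache1.
Then next layer: api2, auth2, db1, web1.
Then next layer: lb2.
Every vertex is now reached.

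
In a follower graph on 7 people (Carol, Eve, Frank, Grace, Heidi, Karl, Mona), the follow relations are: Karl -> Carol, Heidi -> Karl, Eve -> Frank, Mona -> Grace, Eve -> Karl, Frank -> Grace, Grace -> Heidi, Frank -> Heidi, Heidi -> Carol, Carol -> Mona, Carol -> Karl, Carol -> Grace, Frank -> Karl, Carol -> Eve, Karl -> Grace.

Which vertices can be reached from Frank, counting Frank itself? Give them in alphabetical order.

Start at Frank.
Its neighbours: Grace, Heidi, Karl.
Then their neighbours: Carol.
Then next layer: Eve, Mona.
Every vertex is now reached.

Carol, Eve, Frank, Grace, Heidi, Karl, Mona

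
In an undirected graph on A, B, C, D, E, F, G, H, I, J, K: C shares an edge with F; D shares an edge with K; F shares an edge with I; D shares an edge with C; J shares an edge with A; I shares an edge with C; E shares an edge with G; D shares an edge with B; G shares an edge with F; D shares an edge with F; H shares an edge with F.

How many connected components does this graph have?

From A: component {A, J}.
From B: component {B, C, D, E, F, G, H, I, K}.
That's 2 components.

2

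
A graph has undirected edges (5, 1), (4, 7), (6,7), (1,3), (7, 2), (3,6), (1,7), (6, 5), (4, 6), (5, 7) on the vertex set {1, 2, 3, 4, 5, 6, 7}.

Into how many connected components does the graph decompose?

1

From 1: component {1, 2, 3, 4, 5, 6, 7}.
That's 1 component.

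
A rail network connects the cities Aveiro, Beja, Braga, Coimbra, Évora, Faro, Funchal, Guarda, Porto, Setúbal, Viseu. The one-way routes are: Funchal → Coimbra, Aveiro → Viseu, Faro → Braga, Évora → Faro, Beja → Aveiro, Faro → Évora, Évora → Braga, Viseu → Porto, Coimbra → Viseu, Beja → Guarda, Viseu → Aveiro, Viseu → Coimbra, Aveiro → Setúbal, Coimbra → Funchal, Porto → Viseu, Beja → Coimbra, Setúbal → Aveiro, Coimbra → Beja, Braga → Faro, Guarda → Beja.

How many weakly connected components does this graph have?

2

From Aveiro: component {Aveiro, Beja, Coimbra, Funchal, Guarda, Porto, Setúbal, Viseu}.
From Braga: component {Braga, Évora, Faro}.
That's 2 components.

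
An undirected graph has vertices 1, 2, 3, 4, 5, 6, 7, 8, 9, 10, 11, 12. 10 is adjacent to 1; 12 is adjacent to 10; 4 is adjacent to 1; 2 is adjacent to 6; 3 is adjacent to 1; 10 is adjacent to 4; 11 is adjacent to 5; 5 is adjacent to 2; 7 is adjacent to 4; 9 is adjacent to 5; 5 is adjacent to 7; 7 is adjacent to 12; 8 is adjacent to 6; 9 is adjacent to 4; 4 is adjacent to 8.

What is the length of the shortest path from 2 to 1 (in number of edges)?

4

Distance 0: 2.
Distance 1: 5, 6.
Distance 2: 7, 8, 9, 11.
Distance 3: 4, 12.
Distance 4: 1, 10 — contains 1.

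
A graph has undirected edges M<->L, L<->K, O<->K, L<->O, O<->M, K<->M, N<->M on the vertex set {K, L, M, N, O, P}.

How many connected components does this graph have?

From K: component {K, L, M, N, O}.
From P: component {P}.
That's 2 components.

2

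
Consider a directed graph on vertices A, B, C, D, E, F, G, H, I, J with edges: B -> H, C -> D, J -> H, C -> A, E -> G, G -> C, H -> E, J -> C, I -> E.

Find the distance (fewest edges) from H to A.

4

Distance 0: H.
Distance 1: E.
Distance 2: G.
Distance 3: C.
Distance 4: A, D — contains A.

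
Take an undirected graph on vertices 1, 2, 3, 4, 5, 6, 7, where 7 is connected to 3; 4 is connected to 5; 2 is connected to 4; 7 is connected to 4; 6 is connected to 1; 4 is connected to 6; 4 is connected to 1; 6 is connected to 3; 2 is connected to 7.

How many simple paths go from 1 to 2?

7

1–4–2
1–4–6–3–7–2
1–4–7–2
1–6–3–7–2
1–6–3–7–4–2
1–6–4–2
1–6–4–7–2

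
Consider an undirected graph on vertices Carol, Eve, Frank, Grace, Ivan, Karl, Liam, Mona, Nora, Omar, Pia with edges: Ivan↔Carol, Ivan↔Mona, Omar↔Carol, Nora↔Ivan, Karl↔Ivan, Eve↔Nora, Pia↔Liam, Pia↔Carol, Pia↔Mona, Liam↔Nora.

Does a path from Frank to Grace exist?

No

Frank has no edges, so nothing is reachable from it.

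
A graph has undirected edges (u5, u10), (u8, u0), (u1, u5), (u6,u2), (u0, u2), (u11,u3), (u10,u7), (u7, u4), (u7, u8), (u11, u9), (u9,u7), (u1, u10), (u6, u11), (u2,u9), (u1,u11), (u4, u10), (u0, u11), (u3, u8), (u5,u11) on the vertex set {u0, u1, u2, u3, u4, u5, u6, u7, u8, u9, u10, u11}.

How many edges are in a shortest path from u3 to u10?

Distance 0: u3.
Distance 1: u8, u11.
Distance 2: u0, u1, u5, u6, u7, u9.
Distance 3: u2, u4, u10 — contains u10.

3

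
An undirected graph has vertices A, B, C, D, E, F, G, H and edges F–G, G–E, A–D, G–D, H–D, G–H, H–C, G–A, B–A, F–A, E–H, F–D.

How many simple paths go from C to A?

C–H–D–A
C–H–D–F–A
C–H–D–F–G–A
C–H–D–G–A
C–H–D–G–F–A
C–H–E–G–A
C–H–E–G–D–A
C–H–E–G–D–F–A
C–H–E–G–F–A
C–H–E–G–F–D–A
C–H–G–A
C–H–G–D–A
C–H–G–D–F–A
C–H–G–F–A
C–H–G–F–D–A

15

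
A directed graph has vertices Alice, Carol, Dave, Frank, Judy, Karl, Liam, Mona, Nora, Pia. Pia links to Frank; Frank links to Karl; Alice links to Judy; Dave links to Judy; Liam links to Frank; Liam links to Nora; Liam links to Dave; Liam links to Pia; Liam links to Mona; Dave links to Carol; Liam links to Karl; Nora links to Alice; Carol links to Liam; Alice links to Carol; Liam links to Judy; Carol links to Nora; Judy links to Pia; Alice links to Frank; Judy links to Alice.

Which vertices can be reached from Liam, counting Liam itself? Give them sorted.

Alice, Carol, Dave, Frank, Judy, Karl, Liam, Mona, Nora, Pia

Start at Liam.
Its neighbours: Dave, Frank, Judy, Karl, Mona, Nora, Pia.
Then their neighbours: Alice, Carol.
Every vertex is now reached.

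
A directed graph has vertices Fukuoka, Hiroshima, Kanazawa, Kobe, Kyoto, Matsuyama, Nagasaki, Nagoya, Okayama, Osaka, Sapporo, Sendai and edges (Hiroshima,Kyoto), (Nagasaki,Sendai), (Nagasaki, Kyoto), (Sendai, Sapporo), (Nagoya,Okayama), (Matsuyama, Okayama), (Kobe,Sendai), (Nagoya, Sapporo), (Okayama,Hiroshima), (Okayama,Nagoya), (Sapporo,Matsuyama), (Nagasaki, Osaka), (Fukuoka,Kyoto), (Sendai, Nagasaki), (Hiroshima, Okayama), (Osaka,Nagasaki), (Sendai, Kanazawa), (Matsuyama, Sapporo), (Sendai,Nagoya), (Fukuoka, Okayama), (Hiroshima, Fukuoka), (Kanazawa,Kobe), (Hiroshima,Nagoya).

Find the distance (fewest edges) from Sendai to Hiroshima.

3

Distance 0: Sendai.
Distance 1: Kanazawa, Nagasaki, Nagoya, Sapporo.
Distance 2: Kobe, Kyoto, Matsuyama, Okayama, Osaka.
Distance 3: Hiroshima — contains Hiroshima.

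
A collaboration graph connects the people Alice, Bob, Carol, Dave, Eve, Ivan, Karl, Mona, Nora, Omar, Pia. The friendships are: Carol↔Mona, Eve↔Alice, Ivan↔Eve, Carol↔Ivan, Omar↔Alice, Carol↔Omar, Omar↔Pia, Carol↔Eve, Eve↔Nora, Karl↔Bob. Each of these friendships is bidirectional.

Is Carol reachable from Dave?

No

Dave has no edges, so nothing is reachable from it.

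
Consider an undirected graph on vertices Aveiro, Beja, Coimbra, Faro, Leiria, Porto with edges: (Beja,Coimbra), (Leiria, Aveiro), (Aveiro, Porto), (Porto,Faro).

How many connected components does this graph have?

2

From Aveiro: component {Aveiro, Faro, Leiria, Porto}.
From Beja: component {Beja, Coimbra}.
That's 2 components.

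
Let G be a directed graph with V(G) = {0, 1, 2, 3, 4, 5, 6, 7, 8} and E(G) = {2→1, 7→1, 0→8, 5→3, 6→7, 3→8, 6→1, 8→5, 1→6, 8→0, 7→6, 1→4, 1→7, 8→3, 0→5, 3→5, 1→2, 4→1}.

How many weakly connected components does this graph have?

2

From 0: component {0, 3, 5, 8}.
From 1: component {1, 2, 4, 6, 7}.
That's 2 components.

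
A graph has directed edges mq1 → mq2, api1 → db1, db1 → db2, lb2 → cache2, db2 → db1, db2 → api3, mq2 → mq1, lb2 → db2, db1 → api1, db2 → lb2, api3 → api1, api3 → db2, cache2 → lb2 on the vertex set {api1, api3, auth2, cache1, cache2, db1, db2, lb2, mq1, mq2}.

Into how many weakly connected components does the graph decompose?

4

From api1: component {api1, api3, cache2, db1, db2, lb2}.
From auth2: component {auth2}.
From cache1: component {cache1}.
From mq1: component {mq1, mq2}.
That's 4 components.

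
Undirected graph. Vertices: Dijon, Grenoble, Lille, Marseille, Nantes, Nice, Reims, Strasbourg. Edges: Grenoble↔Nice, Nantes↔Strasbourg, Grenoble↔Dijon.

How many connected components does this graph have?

From Dijon: component {Dijon, Grenoble, Nice}.
From Lille: component {Lille}.
From Marseille: component {Marseille}.
From Nantes: component {Nantes, Strasbourg}.
From Reims: component {Reims}.
That's 5 components.

5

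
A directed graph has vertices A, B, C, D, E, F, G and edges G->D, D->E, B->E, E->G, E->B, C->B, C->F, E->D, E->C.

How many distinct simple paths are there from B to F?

B→E→C→F

1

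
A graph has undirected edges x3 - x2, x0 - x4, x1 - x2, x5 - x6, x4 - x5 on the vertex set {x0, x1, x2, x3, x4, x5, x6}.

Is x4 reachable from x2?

Explore from x2.
Distance 1: reach x1, x3.
The search is exhausted without reaching x4; it lies in a different component.

No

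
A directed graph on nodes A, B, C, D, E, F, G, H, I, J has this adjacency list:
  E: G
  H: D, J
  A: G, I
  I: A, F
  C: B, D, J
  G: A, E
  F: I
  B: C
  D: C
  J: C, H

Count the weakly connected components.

From A: component {A, E, F, G, I}.
From B: component {B, C, D, H, J}.
That's 2 components.

2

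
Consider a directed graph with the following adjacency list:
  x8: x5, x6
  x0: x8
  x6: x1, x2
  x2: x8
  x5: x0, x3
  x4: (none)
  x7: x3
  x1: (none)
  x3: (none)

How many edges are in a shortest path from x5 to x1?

4

Distance 0: x5.
Distance 1: x0, x3.
Distance 2: x8.
Distance 3: x6.
Distance 4: x1, x2 — contains x1.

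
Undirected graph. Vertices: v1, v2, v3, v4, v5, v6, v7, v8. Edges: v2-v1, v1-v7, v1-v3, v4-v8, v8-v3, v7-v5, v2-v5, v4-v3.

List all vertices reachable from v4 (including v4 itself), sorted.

Start at v4.
Its neighbours: v3, v8.
Then their neighbours: v1.
Then next layer: v2, v7.
Then next layer: v5.
Nothing further is reachable.

v1, v2, v3, v4, v5, v7, v8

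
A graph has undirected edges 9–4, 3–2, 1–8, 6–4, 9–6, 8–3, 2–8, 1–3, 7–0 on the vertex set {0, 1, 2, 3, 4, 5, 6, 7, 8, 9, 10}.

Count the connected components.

5

From 0: component {0, 7}.
From 1: component {1, 2, 3, 8}.
From 4: component {4, 6, 9}.
From 5: component {5}.
From 10: component {10}.
That's 5 components.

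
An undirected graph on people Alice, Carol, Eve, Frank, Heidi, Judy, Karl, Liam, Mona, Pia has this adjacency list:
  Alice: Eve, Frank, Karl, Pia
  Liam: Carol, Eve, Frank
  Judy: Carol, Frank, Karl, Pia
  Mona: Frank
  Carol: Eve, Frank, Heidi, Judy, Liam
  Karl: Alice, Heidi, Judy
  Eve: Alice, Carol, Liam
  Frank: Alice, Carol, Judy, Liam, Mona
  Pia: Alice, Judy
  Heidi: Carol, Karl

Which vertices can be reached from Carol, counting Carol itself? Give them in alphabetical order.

Start at Carol.
Its neighbours: Eve, Frank, Heidi, Judy, Liam.
Then their neighbours: Alice, Karl, Mona, Pia.
Every vertex is now reached.

Alice, Carol, Eve, Frank, Heidi, Judy, Karl, Liam, Mona, Pia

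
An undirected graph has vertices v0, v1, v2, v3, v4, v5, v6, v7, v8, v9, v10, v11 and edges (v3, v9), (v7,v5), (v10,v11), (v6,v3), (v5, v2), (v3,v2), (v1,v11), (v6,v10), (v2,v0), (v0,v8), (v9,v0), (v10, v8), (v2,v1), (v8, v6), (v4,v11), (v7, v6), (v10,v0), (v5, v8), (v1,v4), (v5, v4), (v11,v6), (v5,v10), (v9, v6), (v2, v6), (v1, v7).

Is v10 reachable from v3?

Yes

Explore from v3.
Distance 1: reach v2, v6, v9.
Distance 2: reach v0, v1, v5, v7, v8, v10, v11.
Found v10.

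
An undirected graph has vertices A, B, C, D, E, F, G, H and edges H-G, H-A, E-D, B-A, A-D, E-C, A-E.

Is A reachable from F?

No

F has no edges, so nothing is reachable from it.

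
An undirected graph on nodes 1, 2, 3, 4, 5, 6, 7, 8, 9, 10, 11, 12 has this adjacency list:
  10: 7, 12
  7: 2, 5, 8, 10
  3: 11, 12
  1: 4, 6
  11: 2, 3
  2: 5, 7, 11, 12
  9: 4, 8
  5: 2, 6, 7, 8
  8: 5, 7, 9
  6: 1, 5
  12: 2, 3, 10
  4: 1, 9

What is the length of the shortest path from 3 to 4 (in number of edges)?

Distance 0: 3.
Distance 1: 11, 12.
Distance 2: 2, 10.
Distance 3: 5, 7.
Distance 4: 6, 8.
Distance 5: 1, 9.
Distance 6: 4 — contains 4.

6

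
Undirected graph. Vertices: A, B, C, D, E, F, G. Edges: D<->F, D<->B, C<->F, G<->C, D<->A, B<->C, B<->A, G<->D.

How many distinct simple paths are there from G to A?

G–C–B–A
G–C–B–D–A
G–C–F–D–A
G–C–F–D–B–A
G–D–A
G–D–B–A
G–D–F–C–B–A

7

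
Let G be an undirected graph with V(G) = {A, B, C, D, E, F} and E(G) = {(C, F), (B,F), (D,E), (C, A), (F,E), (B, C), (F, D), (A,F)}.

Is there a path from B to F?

Yes

Explore from B.
Distance 1: reach C, F.
Found F.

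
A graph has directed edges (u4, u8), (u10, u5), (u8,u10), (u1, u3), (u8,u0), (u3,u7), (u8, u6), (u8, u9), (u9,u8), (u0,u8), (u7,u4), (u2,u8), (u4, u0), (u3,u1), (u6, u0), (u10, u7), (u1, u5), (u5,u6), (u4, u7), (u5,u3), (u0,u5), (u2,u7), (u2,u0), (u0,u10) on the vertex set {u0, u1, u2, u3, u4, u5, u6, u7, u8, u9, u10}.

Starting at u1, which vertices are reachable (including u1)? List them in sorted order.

Start at u1.
Its neighbours: u3, u5.
Then their neighbours: u6, u7.
Then next layer: u0, u4.
Then next layer: u8, u10.
Then next layer: u9.
Nothing further is reachable.

u0, u1, u3, u4, u5, u6, u7, u8, u9, u10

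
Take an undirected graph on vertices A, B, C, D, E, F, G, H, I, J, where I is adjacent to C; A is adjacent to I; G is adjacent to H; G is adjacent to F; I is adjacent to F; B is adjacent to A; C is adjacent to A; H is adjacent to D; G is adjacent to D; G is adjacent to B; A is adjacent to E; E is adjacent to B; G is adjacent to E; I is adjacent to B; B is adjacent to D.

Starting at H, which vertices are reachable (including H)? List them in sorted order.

Start at H.
Its neighbours: D, G.
Then their neighbours: B, E, F.
Then next layer: A, I.
Then next layer: C.
Nothing further is reachable.

A, B, C, D, E, F, G, H, I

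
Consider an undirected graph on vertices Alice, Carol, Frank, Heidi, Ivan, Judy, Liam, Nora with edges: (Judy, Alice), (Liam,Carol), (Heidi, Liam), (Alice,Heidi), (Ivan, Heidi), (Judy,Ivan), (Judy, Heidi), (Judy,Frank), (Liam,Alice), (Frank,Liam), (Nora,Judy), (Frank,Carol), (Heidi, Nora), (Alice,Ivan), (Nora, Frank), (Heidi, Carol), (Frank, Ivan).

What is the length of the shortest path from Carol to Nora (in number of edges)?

Distance 0: Carol.
Distance 1: Frank, Heidi, Liam.
Distance 2: Alice, Ivan, Judy, Nora — contains Nora.

2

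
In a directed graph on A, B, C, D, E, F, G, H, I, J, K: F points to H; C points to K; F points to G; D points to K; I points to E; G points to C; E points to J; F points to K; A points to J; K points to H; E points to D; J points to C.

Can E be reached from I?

Yes

Explore from I.
Distance 1: reach E.
Found E.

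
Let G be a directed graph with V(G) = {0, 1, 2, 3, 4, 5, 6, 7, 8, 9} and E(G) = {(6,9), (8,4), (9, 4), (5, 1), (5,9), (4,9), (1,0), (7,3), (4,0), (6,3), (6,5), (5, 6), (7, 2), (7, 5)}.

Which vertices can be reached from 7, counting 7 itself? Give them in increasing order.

Start at 7.
Its neighbours: 2, 3, 5.
Then their neighbours: 1, 6, 9.
Then next layer: 0, 4.
Nothing further is reachable.

0, 1, 2, 3, 4, 5, 6, 7, 9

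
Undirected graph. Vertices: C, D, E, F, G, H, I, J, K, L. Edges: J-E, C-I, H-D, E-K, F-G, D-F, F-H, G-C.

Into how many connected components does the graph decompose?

From C: component {C, D, F, G, H, I}.
From E: component {E, J, K}.
From L: component {L}.
That's 3 components.

3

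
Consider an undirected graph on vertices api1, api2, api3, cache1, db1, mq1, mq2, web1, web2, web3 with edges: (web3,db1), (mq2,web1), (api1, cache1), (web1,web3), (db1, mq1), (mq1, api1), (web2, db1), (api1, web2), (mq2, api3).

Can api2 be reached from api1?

Explore from api1.
Distance 1: reach cache1, mq1, web2.
Distance 2: reach db1.
Distance 3: reach web3.
Distance 4: reach web1.
Distance 5: reach mq2.
Distance 6: reach api3.
The search is exhausted without reaching api2; it lies in a different component.

No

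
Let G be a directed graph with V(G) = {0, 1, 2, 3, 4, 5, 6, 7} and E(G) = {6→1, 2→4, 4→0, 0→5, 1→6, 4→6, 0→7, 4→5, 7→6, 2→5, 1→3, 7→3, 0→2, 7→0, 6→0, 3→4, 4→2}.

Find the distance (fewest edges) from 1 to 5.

Distance 0: 1.
Distance 1: 3, 6.
Distance 2: 0, 4.
Distance 3: 2, 5, 7 — contains 5.

3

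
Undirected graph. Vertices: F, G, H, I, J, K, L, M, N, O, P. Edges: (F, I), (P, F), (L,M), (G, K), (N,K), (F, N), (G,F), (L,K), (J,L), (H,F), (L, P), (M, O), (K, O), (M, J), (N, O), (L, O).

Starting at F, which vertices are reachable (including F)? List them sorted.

F, G, H, I, J, K, L, M, N, O, P

Start at F.
Its neighbours: G, H, I, N, P.
Then their neighbours: K, L, O.
Then next layer: J, M.
Every vertex is now reached.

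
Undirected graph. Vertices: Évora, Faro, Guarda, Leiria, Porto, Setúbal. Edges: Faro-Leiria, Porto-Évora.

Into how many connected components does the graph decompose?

4

From Évora: component {Évora, Porto}.
From Faro: component {Faro, Leiria}.
From Guarda: component {Guarda}.
From Setúbal: component {Setúbal}.
That's 4 components.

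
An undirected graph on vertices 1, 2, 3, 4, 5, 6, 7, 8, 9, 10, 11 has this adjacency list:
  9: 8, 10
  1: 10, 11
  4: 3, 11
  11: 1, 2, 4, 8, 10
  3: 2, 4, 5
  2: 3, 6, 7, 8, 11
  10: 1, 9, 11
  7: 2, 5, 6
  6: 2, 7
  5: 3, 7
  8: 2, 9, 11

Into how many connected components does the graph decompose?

1

From 1: component {1, 2, 3, 4, 5, 6, 7, 8, 9, 10, 11}.
That's 1 component.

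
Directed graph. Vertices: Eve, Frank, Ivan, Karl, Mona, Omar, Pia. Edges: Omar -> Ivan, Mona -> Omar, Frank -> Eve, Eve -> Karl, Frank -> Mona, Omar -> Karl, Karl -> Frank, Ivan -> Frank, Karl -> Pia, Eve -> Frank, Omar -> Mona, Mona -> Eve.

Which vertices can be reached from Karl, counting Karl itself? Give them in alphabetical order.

Start at Karl.
Its neighbours: Frank, Pia.
Then their neighbours: Eve, Mona.
Then next layer: Omar.
Then next layer: Ivan.
Every vertex is now reached.

Eve, Frank, Ivan, Karl, Mona, Omar, Pia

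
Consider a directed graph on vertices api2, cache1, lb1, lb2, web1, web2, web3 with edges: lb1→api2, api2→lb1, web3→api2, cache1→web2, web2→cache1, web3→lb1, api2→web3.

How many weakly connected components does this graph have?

4

From api2: component {api2, lb1, web3}.
From cache1: component {cache1, web2}.
From lb2: component {lb2}.
From web1: component {web1}.
That's 4 components.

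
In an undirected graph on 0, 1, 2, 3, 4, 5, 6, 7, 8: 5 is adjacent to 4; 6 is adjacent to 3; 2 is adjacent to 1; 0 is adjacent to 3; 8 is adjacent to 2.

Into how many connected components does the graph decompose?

From 0: component {0, 3, 6}.
From 1: component {1, 2, 8}.
From 4: component {4, 5}.
From 7: component {7}.
That's 4 components.

4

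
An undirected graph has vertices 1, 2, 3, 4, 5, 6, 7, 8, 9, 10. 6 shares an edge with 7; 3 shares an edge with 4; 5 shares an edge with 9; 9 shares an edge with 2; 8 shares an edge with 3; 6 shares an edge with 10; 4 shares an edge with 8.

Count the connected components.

4

From 1: component {1}.
From 2: component {2, 5, 9}.
From 3: component {3, 4, 8}.
From 6: component {6, 7, 10}.
That's 4 components.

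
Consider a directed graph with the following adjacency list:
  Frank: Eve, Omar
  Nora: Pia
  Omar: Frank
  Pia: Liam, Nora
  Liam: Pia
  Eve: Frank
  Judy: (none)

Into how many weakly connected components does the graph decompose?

From Eve: component {Eve, Frank, Omar}.
From Judy: component {Judy}.
From Liam: component {Liam, Nora, Pia}.
That's 3 components.

3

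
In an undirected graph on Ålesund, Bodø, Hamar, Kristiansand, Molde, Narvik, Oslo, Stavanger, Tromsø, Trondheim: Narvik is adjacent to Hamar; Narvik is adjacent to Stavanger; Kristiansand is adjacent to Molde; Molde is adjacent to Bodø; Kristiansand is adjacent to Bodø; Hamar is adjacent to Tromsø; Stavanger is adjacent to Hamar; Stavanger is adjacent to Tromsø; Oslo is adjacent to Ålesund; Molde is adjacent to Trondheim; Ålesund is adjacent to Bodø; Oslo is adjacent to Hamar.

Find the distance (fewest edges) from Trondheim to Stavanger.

Distance 0: Trondheim.
Distance 1: Molde.
Distance 2: Bodø, Kristiansand.
Distance 3: Ålesund.
Distance 4: Oslo.
Distance 5: Hamar.
Distance 6: Narvik, Stavanger, Tromsø — contains Stavanger.

6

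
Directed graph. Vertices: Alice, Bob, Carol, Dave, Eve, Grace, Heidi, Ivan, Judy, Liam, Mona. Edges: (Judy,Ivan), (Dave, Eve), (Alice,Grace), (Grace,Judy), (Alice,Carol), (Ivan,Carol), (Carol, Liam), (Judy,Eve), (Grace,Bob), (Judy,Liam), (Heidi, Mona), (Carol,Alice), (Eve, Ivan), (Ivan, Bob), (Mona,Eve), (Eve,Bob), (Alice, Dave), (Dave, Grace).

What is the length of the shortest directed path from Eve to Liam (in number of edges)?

3

Distance 0: Eve.
Distance 1: Bob, Ivan.
Distance 2: Carol.
Distance 3: Alice, Liam — contains Liam.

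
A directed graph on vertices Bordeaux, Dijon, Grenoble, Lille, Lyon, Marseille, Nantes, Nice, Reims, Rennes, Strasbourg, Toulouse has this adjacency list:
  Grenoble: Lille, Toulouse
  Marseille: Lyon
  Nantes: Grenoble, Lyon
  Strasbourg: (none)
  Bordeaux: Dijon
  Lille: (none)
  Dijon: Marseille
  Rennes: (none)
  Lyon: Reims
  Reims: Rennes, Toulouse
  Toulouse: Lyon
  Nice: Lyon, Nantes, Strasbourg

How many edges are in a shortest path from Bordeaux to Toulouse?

5

Distance 0: Bordeaux.
Distance 1: Dijon.
Distance 2: Marseille.
Distance 3: Lyon.
Distance 4: Reims.
Distance 5: Rennes, Toulouse — contains Toulouse.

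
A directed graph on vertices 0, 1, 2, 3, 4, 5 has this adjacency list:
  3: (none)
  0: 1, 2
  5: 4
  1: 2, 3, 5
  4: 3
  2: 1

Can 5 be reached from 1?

Explore from 1.
Distance 1: reach 2, 3, 5.
Found 5.

Yes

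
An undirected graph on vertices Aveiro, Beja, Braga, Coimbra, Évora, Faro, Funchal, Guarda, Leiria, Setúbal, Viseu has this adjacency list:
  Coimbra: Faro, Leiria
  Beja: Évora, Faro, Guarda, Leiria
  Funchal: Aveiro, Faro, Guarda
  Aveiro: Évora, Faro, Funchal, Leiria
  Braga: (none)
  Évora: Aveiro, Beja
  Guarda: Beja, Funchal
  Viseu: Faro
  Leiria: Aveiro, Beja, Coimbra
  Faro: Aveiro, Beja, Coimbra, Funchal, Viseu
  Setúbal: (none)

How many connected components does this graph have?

From Aveiro: component {Aveiro, Beja, Coimbra, Évora, Faro, Funchal, Guarda, Leiria, Viseu}.
From Braga: component {Braga}.
From Setúbal: component {Setúbal}.
That's 3 components.

3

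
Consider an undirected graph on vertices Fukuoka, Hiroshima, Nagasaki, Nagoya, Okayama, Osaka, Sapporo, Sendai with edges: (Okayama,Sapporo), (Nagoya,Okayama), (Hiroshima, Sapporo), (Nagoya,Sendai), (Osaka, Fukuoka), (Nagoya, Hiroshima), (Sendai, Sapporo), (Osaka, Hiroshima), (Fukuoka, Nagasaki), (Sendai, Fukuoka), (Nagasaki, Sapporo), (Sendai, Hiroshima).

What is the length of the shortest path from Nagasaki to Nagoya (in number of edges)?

Distance 0: Nagasaki.
Distance 1: Fukuoka, Sapporo.
Distance 2: Hiroshima, Okayama, Osaka, Sendai.
Distance 3: Nagoya — contains Nagoya.

3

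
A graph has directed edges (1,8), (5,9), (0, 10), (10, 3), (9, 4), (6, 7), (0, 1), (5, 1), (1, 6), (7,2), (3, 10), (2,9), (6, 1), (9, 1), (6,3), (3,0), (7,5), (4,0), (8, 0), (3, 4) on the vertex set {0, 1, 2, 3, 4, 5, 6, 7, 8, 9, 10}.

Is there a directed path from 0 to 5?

Yes

Explore from 0.
Distance 1: reach 1, 10.
Distance 2: reach 3, 6, 8.
Distance 3: reach 4, 7.
Distance 4: reach 2, 5.
Found 5.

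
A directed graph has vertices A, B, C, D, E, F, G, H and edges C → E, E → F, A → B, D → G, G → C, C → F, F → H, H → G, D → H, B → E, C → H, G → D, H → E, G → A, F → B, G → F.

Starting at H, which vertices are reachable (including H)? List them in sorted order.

A, B, C, D, E, F, G, H

Start at H.
Its neighbours: E, G.
Then their neighbours: A, C, D, F.
Then next layer: B.
Every vertex is now reached.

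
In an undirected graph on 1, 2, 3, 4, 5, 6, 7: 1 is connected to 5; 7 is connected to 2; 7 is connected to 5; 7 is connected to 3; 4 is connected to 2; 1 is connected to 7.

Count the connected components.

2

From 1: component {1, 2, 3, 4, 5, 7}.
From 6: component {6}.
That's 2 components.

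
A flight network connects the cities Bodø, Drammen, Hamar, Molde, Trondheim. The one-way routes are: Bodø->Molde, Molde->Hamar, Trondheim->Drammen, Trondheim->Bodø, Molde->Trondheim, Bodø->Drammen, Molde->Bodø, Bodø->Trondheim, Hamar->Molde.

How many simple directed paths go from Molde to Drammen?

4

Molde→Bodø→Drammen
Molde→Bodø→Trondheim→Drammen
Molde→Trondheim→Bodø→Drammen
Molde→Trondheim→Drammen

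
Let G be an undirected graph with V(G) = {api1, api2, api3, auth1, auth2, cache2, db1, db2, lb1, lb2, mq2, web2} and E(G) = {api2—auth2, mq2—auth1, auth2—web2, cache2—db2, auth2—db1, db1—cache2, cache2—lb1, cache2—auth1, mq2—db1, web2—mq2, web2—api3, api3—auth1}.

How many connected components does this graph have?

3

From api1: component {api1}.
From api2: component {api2, api3, auth1, auth2, cache2, db1, db2, lb1, mq2, web2}.
From lb2: component {lb2}.
That's 3 components.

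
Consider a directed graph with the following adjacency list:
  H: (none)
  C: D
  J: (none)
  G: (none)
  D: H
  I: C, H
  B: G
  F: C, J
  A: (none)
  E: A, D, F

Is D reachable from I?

Yes

Explore from I.
Distance 1: reach C, H.
Distance 2: reach D.
Found D.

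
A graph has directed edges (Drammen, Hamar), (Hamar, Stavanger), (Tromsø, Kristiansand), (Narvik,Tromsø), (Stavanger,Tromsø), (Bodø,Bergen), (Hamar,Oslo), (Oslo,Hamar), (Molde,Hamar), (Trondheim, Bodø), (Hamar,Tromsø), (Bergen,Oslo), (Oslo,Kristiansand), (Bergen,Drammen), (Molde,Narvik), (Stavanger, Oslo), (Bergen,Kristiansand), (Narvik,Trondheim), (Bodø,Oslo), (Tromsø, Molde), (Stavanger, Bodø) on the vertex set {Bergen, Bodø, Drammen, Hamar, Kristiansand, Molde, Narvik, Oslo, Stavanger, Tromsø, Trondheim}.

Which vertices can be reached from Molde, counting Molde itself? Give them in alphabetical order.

Start at Molde.
Its neighbours: Hamar, Narvik.
Then their neighbours: Oslo, Stavanger, Tromsø, Trondheim.
Then next layer: Bodø, Kristiansand.
Then next layer: Bergen.
Then next layer: Drammen.
Every vertex is now reached.

Bergen, Bodø, Drammen, Hamar, Kristiansand, Molde, Narvik, Oslo, Stavanger, Tromsø, Trondheim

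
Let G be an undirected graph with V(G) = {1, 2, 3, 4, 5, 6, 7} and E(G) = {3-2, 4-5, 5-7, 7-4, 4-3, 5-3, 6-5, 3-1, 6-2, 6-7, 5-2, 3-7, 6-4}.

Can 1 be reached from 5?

Explore from 5.
Distance 1: reach 2, 3, 4, 6, 7.
Distance 2: reach 1.
Found 1.

Yes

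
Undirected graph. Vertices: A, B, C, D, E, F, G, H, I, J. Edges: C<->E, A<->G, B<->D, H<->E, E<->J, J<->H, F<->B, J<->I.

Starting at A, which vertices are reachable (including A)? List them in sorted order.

A, G

Start at A.
Its neighbours: G.
Nothing further is reachable.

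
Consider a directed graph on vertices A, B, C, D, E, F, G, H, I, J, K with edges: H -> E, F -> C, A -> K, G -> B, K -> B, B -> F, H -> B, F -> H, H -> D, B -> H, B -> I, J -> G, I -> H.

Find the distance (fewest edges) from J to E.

Distance 0: J.
Distance 1: G.
Distance 2: B.
Distance 3: F, H, I.
Distance 4: C, D, E — contains E.

4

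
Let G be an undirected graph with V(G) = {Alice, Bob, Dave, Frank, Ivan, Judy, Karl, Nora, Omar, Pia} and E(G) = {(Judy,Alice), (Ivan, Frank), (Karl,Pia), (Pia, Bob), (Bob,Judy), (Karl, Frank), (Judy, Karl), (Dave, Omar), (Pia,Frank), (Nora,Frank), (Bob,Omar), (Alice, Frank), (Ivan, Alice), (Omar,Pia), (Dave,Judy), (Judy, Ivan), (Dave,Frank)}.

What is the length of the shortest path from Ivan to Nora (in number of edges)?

Distance 0: Ivan.
Distance 1: Alice, Frank, Judy.
Distance 2: Bob, Dave, Karl, Nora, Pia — contains Nora.

2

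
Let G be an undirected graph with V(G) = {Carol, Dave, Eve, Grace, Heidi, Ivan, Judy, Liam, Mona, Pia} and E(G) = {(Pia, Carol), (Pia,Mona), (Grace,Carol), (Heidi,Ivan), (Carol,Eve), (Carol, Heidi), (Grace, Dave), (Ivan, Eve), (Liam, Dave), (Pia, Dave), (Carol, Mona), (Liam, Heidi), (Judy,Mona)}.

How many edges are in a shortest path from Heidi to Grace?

2

Distance 0: Heidi.
Distance 1: Carol, Ivan, Liam.
Distance 2: Dave, Eve, Grace, Mona, Pia — contains Grace.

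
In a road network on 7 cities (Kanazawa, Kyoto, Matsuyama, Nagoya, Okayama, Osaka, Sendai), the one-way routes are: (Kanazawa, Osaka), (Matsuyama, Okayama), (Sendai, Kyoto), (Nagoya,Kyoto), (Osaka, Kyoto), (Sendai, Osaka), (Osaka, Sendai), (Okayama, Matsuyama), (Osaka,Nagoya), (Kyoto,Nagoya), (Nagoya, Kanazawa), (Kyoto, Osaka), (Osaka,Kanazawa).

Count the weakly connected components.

From Kanazawa: component {Kanazawa, Kyoto, Nagoya, Osaka, Sendai}.
From Matsuyama: component {Matsuyama, Okayama}.
That's 2 components.

2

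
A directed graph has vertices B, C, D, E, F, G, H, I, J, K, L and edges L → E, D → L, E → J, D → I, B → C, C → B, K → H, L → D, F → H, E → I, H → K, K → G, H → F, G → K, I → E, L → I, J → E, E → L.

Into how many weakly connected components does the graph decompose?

From B: component {B, C}.
From D: component {D, E, I, J, L}.
From F: component {F, G, H, K}.
That's 3 components.

3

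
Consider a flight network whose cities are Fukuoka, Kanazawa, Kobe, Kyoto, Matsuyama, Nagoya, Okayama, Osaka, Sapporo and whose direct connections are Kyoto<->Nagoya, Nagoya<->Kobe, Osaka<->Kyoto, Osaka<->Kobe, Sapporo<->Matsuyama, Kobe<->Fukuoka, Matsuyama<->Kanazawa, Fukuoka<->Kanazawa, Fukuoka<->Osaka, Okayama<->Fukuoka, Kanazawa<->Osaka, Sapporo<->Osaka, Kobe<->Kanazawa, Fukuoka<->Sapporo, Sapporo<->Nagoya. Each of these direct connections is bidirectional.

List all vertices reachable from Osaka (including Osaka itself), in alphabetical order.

Fukuoka, Kanazawa, Kobe, Kyoto, Matsuyama, Nagoya, Okayama, Osaka, Sapporo

Start at Osaka.
Its neighbours: Fukuoka, Kanazawa, Kobe, Kyoto, Sapporo.
Then their neighbours: Matsuyama, Nagoya, Okayama.
Every vertex is now reached.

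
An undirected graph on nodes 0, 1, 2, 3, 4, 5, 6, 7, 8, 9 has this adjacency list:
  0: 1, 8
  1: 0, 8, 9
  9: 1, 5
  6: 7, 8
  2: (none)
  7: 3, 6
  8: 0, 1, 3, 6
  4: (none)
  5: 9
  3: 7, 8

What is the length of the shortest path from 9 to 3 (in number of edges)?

3

Distance 0: 9.
Distance 1: 1, 5.
Distance 2: 0, 8.
Distance 3: 3, 6 — contains 3.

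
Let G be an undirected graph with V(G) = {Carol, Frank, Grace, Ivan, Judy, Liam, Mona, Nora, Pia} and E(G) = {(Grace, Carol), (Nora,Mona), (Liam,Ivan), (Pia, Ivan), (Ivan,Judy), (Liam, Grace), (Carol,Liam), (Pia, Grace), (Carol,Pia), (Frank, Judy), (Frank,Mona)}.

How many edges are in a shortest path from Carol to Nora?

Distance 0: Carol.
Distance 1: Grace, Liam, Pia.
Distance 2: Ivan.
Distance 3: Judy.
Distance 4: Frank.
Distance 5: Mona.
Distance 6: Nora — contains Nora.

6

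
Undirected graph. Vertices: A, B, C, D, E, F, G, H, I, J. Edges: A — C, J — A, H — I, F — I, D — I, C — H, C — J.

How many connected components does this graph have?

From A: component {A, C, D, F, H, I, J}.
From B: component {B}.
From E: component {E}.
From G: component {G}.
That's 4 components.

4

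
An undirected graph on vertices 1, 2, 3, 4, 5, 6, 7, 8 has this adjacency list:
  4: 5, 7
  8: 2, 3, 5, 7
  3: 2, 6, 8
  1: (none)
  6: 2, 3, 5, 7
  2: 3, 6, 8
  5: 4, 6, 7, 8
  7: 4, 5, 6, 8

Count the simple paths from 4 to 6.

4–5–6
4–5–7–6
4–5–7–8–2–3–6
4–5–7–8–2–6
4–5–7–8–3–2–6
4–5–7–8–3–6
4–5–8–2–3–6
4–5–8–2–6
... and 14 more.

22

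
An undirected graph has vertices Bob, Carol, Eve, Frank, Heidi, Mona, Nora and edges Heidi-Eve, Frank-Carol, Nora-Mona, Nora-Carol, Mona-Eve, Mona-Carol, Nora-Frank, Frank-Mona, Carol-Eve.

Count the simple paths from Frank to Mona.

7

Frank–Carol–Eve–Mona
Frank–Carol–Mona
Frank–Carol–Nora–Mona
Frank–Mona
Frank–Nora–Carol–Eve–Mona
Frank–Nora–Carol–Mona
Frank–Nora–Mona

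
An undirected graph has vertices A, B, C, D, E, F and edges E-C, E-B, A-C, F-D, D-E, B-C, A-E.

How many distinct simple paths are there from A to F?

3

A–C–B–E–D–F
A–C–E–D–F
A–E–D–F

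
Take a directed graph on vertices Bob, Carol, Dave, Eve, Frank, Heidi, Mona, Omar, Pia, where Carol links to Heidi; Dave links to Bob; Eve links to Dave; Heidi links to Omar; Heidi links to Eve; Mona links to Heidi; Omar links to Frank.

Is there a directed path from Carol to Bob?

Explore from Carol.
Distance 1: reach Heidi.
Distance 2: reach Eve, Omar.
Distance 3: reach Dave, Frank.
Distance 4: reach Bob.
Found Bob.

Yes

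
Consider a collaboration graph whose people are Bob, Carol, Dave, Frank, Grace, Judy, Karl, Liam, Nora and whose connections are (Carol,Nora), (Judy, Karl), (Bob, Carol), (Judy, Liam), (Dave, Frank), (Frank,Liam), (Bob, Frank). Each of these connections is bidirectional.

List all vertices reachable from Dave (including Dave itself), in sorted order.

Bob, Carol, Dave, Frank, Judy, Karl, Liam, Nora

Start at Dave.
Its neighbours: Frank.
Then their neighbours: Bob, Liam.
Then next layer: Carol, Judy.
Then next layer: Karl, Nora.
Nothing further is reachable.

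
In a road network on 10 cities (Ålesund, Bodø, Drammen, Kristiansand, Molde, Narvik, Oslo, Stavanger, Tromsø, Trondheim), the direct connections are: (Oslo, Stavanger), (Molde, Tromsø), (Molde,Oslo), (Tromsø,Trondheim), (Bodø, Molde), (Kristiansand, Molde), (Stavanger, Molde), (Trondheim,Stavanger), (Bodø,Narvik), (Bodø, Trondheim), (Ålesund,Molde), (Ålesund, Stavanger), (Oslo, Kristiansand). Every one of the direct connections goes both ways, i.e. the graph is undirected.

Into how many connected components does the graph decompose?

From Ålesund: component {Ålesund, Bodø, Kristiansand, Molde, Narvik, Oslo, Stavanger, Tromsø, Trondheim}.
From Drammen: component {Drammen}.
That's 2 components.

2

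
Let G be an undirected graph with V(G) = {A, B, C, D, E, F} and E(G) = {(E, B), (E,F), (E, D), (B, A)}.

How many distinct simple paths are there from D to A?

1

D–E–B–A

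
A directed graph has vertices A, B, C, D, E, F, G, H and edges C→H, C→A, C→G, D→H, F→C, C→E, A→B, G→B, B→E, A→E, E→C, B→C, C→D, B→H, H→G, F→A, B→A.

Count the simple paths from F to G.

14

F→A→B→C→D→H→G
F→A→B→C→G
F→A→B→C→H→G
F→A→B→E→C→D→H→G
F→A→B→E→C→G
F→A→B→E→C→H→G
F→A→B→H→G
F→A→E→C→D→H→G
F→A→E→C→G
F→A→E→C→H→G
F→C→A→B→H→G
F→C→D→H→G
F→C→G
F→C→H→G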